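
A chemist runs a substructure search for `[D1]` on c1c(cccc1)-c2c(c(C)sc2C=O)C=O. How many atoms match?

3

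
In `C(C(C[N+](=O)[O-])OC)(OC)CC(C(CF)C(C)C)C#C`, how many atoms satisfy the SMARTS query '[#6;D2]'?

4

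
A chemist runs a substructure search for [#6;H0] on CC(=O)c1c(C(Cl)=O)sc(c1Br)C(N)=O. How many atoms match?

7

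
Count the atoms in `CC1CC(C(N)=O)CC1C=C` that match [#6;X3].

The query [#6;X3] means: any carbon (aromatic or not) with three total connections.
Check the 11 heavy atoms by environment: 6× C (X4) → no; 3× C (X3) → match; 1× O (X1) → no; 1× N (X3) → no.
That gives 3 matching atoms.

3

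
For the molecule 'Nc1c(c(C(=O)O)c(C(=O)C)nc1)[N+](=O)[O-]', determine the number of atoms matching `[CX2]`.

0

Check the 16 heavy atoms by environment: 1× n (aromatic, X2) → no; 5× c (aromatic, X3) → no; 2× C (X3) → no; 3× O (X1) → no; 1× C (X4) → no; 1× N (charge +1, X3) → no; 1× O (charge -1, X1) → no; 1× N (X3) → no; 1× O (X2) → no.
No environment satisfies the query, so 0 matching atoms.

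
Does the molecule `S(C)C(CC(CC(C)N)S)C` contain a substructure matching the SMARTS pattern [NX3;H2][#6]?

Yes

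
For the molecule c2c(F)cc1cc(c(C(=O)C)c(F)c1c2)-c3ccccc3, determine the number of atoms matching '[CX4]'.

1

The query [CX4] means: C with X4: aliphatic carbon with exactly 4 total connections (bonds + H).
Check the 21 heavy atoms by environment: 16× c (aromatic, X3) → no; 1× C (X3) → no; 1× O (X1) → no; 1× C (X4) → match; 2× F (X1) → no.
That gives 1 matching atom.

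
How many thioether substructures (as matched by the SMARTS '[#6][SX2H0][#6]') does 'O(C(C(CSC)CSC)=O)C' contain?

[#6][SX2H0][#6] is the SMARTS for a thioether: an aliphatic sulfur bridging two carbons with no H on the sulfur.
The molecule carries 2 separate instances of a methylthio ether (-SCH3) meeting every constraint; each maps to a distinct set of atoms, giving 2 matches.

2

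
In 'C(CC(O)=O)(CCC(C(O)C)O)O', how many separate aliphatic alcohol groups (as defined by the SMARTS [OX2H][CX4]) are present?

3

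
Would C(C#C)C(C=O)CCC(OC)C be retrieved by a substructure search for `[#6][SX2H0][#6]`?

The pattern [#6][SX2H0][#6] describes an aliphatic sulfur bridging two carbons with no H on the sulfur — a thioether.
The closest candidate here is a methoxy ether (-OCH3), but the bridging atom is O, not S. No other fragment satisfies the full query, so there is no match.

No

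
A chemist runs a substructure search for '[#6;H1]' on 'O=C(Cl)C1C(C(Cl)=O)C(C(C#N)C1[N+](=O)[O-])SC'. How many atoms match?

5

Check the 18 heavy atoms by environment: 5× C (H1) → match; 3× C (H0) → no; 3× O (H0) → no; 2× Cl (H0) → no; 1× N (H0) → no; 1× S (H0) → no; 1× C (H3) → no; 1× N (charge +1, H0) → no; 1× O (charge -1, H0) → no.
That gives 5 matching atoms.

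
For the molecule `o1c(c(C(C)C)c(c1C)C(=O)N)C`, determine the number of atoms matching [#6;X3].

5

The query [#6;X3] means: any carbon (aromatic or not) with three total connections.
Check the 13 heavy atoms by environment: 1× o (aromatic, X2) → no; 4× c (aromatic, X3) → match; 5× C (X4) → no; 1× C (X3) → match; 1× O (X1) → no; 1× N (X3) → no.
Summing the matching environments: 4 + 1 = 5 matching atoms.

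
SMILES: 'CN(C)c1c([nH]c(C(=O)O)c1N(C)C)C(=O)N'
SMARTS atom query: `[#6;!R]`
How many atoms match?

6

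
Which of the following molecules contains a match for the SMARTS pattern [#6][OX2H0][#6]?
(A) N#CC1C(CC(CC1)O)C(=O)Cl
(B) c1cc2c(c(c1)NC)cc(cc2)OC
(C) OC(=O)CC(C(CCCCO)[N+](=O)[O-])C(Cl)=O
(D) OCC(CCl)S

B

[#6][OX2H0][#6] describes an aliphatic oxygen bridging two carbons with no H on the oxygen (an ether).
(A) has a hydroxyl group (-OH) but the oxygen has H1, not H0 bridging two carbons.
(B) contains a methoxy ether (-OCH3), which satisfies every atom and bond constraint.
(C) has a hydroxyl group (-OH) but the oxygen has H1, not H0 bridging two carbons.
(D) has a hydroxyl group (-OH) but the oxygen has H1, not H0 bridging two carbons.
So the answer is (B).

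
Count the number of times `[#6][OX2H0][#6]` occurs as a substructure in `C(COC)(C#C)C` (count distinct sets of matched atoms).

1

[#6][OX2H0][#6] is the SMARTS for an ether: an aliphatic oxygen bridging two carbons with no H on the oxygen.
Exactly one fragment in the molecule meets all constraints, giving 1 match.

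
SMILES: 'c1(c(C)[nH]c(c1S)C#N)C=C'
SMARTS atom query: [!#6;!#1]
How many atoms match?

3

Check the 11 heavy atoms by environment: 1× n (aromatic) → match; 4× c (aromatic) → no; 4× C → no; 1× N → match; 1× S → match.
Summing the matching environments: 1 + 1 + 1 = 3 matching atoms.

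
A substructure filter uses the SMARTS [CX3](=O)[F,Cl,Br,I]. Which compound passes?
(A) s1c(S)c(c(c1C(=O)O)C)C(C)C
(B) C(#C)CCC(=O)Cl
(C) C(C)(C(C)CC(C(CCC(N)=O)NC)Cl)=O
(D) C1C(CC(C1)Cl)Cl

[CX3](=O)[F,Cl,Br,I] describes a carbonyl carbon bonded to a halogen (an acyl halide).
(A) has a carboxylic acid group (-C(=O)OH) but the carbonyl is bonded to -OH, not to a halogen.
(B) contains an acyl chloride (-C(=O)Cl), which satisfies every atom and bond constraint.
(C) has a chloro substituent but the Cl is not on a carbonyl carbon.
(D) has a chloro substituent but the Cl is not on a carbonyl carbon.
So the answer is (B).

B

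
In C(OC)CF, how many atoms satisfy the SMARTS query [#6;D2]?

The query [#6;D2] means: any carbon bonded to exactly two heavy atoms.
Check the 5 heavy atoms by environment: 2× C (D2) → match; 1× F (D1) → no; 1× O (D2) → no; 1× C (D1) → no.
That gives 2 matching atoms.

2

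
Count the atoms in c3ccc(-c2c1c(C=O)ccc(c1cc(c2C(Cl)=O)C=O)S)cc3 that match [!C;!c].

The query [!C;!c] means: neither aliphatic nor aromatic carbon — same as [!#6].
Check the 24 heavy atoms by environment: 16× c (aromatic) → no; 3× C → no; 3× O → match; 1× Cl → match; 1× S → match.
Summing the matching environments: 3 + 1 + 1 = 5 matching atoms.

5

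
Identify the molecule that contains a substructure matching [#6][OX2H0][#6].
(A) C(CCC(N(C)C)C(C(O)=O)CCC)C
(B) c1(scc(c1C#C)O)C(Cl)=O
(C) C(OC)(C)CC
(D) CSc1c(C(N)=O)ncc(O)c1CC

[#6][OX2H0][#6] describes an aliphatic oxygen bridging two carbons with no H on the oxygen (an ether).
(A) has a carboxylic acid group (-C(=O)OH) but the -OH oxygen has H1; the =O is OX1, not OX2.
(B) has a hydroxyl group (-OH) but the oxygen has H1, not H0 bridging two carbons.
(C) contains a methoxy ether (-OCH3), which satisfies every atom and bond constraint.
(D) has a hydroxyl group (-OH) but the oxygen has H1, not H0 bridging two carbons.
So the answer is (C).

C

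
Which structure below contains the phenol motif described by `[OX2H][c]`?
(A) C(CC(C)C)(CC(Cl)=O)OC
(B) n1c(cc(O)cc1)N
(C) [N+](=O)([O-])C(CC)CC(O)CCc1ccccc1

B

[OX2H][c] describes a hydroxyl oxygen attached to an aromatic carbon (a phenol).
(A) has a methoxy ether (-OCH3) but the oxygen has H0, not H1.
(B) contains a hydroxyl group (-OH), which satisfies every atom and bond constraint.
(C) has a hydroxyl group (-OH) but the -OH is on an aliphatic carbon, not an aromatic c.
So the answer is (B).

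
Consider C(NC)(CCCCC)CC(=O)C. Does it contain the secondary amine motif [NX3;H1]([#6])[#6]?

The pattern [NX3;H1]([#6])[#6] describes a trivalent nitrogen with one H, bonded to two carbons — a secondary amine.
The molecule carries an N-methylamino group (-NHCH3), whose atoms satisfy every constraint of the query, so the pattern matches.

Yes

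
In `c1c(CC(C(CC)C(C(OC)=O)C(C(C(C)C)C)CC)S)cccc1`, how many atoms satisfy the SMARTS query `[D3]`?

8

The query [D3] means: atom with exactly three heavy-atom neighbours.
Check the 25 heavy atoms by environment: 6× C (D1) → no; 7× C (D3) → match; 3× C (D2) → no; 1× c (aromatic, D3) → match; 5× c (aromatic, D2) → no; 1× S (D1) → no; 1× O (D1) → no; 1× O (D2) → no.
Summing the matching environments: 7 + 1 = 8 matching atoms.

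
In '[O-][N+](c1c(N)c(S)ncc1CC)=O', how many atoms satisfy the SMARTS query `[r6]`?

6

The query [r6] means: r6 matches atoms in a six-membered ring.
Check the 13 heavy atoms by environment: 1× n (aromatic, in 6-ring) → match; 5× c (aromatic, in 6-ring) → match; 1× S (acyclic) → no; 1× N (charge +1, acyclic) → no; 1× O (charge -1, acyclic) → no; 1× O (acyclic) → no; 1× N (acyclic) → no; 2× C (acyclic) → no.
Summing the matching environments: 1 + 5 = 6 matching atoms.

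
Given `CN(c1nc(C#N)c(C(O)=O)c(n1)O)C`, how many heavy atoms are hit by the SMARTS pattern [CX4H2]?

0

The query [CX4H2] means: sp3 carbon (X4) with exactly two hydrogens.
Check the 15 heavy atoms by environment: 2× n (aromatic, H0, X2) → no; 4× c (aromatic, H0, X3) → no; 2× O (H1, X2) → no; 1× C (H0, X3) → no; 1× O (H0, X1) → no; 1× N (H0, X3) → no; 2× C (H3, X4) → no; 1× C (H0, X2) → no; 1× N (H0, X1) → no.
No environment satisfies the query, so 0 matching atoms.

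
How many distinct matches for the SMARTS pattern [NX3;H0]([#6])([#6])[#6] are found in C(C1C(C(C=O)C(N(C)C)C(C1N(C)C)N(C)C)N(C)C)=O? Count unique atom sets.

4

[NX3;H0]([#6])([#6])[#6] is the SMARTS for a tertiary amine: a trivalent nitrogen with no H, bonded to three carbons.
The molecule carries 4 separate instances of a dimethylamino group (-N(CH3)2) meeting every constraint; each maps to a distinct set of atoms, giving 4 matches.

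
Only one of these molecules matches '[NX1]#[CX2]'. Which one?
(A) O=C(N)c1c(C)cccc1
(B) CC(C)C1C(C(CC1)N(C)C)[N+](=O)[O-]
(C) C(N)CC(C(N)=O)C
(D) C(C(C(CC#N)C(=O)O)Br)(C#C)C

[NX1]#[CX2] describes a nitrogen triple-bonded to a two-connected carbon (a nitrile).
(A) has a primary amide (-C(=O)NH2) but the nitrogen is NX3, not NX1.
(B) has a nitro group (-[N+](=O)[O-]) but there is no C#N triple bond.
(C) has a primary amino group (-NH2) but the nitrogen is NX3 (three connections), not NX1 triple-bonded.
(D) contains a nitrile (-C#N), which satisfies every atom and bond constraint.
So the answer is (D).

D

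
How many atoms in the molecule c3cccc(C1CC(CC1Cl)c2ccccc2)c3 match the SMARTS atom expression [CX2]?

The query [CX2] means: C with X2: aliphatic carbon with exactly 2 total connections.
Check the 18 heavy atoms by environment: 5× C (X4) → no; 12× c (aromatic, X3) → no; 1× Cl (X1) → no.
No environment satisfies the query, so 0 matching atoms.

0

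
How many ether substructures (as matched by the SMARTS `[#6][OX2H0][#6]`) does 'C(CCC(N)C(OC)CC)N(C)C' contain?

[#6][OX2H0][#6] is the SMARTS for an ether: an aliphatic oxygen bridging two carbons with no H on the oxygen.
Exactly one fragment in the molecule meets all constraints, giving 1 match.

1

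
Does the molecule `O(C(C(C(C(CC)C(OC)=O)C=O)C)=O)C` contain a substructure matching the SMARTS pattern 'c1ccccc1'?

No

The pattern c1ccccc1 describes six aromatic carbons in a ring — a benzene ring.
The closest candidate here is a methyl group (-CH3), but no six-membered all-carbon aromatic ring is present. No other fragment satisfies the full query, so there is no match.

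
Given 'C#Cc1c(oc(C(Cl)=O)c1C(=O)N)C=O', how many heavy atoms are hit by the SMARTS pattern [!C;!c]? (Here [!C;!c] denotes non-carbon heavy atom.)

6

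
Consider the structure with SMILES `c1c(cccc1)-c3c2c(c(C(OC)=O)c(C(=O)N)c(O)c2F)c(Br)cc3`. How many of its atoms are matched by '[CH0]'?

2

The query [CH0] means: aliphatic carbon with no attached hydrogen.
Check the 26 heavy atoms by environment: 9× c (aromatic, H0) → no; 7× c (aromatic, H1) → no; 2× C (H0) → match; 3× O (H0) → no; 1× C (H3) → no; 1× F (H0) → no; 1× O (H1) → no; 1× Br (H0) → no; 1× N (H2) → no.
That gives 2 matching atoms.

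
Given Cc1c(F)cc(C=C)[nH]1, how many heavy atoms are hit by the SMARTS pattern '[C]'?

3

The query [C] means: uppercase C matches aliphatic (non-aromatic) carbon only.
Check the 9 heavy atoms by environment: 1× n (aromatic) → no; 4× c (aromatic) → no; 3× C → match; 1× F → no.
That gives 3 matching atoms.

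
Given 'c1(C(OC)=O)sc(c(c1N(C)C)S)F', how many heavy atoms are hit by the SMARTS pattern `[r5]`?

The query [r5] means: r5 matches atoms in a five-membered ring.
Check the 14 heavy atoms by environment: 1× s (aromatic, in 5-ring) → match; 4× c (aromatic, in 5-ring) → match; 1× S (acyclic) → no; 1× N (acyclic) → no; 4× C (acyclic) → no; 2× O (acyclic) → no; 1× F (acyclic) → no.
Summing the matching environments: 1 + 4 = 5 matching atoms.

5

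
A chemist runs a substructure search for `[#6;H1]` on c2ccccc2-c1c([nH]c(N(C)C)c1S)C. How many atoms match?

5

The query [#6;H1] means: any carbon bearing exactly one hydrogen.
Check the 16 heavy atoms by environment: 1× n (aromatic, H1) → no; 5× c (aromatic, H0) → no; 5× c (aromatic, H1) → match; 1× S (H1) → no; 1× N (H0) → no; 3× C (H3) → no.
That gives 5 matching atoms.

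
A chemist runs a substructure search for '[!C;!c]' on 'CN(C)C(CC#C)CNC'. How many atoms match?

The query [!C;!c] means: neither aliphatic nor aromatic carbon — same as [!#6].
Check the 10 heavy atoms by environment: 8× C → no; 2× N → match.
That gives 2 matching atoms.

2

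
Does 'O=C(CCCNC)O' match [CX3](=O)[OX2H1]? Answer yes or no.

The pattern [CX3](=O)[OX2H1] describes an sp2 carbon double-bonded to O and single-bonded to an -OH oxygen — a carboxylic acid.
The molecule carries a carboxylic acid group (-C(=O)OH), whose atoms satisfy every constraint of the query, so the pattern matches.

Yes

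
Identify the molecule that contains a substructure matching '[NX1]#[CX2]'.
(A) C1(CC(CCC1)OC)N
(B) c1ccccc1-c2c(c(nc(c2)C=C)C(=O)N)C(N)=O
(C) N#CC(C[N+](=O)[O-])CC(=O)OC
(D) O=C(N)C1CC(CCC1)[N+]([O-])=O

C

[NX1]#[CX2] describes a nitrogen triple-bonded to a two-connected carbon (a nitrile).
(A) has a primary amino group (-NH2) but the nitrogen is NX3 (three connections), not NX1 triple-bonded.
(B) has a primary amide (-C(=O)NH2) but the nitrogen is NX3, not NX1.
(C) contains a nitrile (-C#N), which satisfies every atom and bond constraint.
(D) has a primary amide (-C(=O)NH2) but the nitrogen is NX3, not NX1.
So the answer is (C).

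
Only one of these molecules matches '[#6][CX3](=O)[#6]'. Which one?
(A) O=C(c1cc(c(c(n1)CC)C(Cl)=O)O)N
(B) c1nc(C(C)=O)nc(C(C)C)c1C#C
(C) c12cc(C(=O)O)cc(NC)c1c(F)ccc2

[#6][CX3](=O)[#6] describes a carbonyl carbon (no H) flanked by two carbons (a ketone).
(A) has a primary amide (-C(=O)NH2) but one neighbour of the carbonyl carbon is N, not C.
(B) contains an acetyl/ketone group (-C(=O)CH3), which satisfies every atom and bond constraint.
(C) has a carboxylic acid group (-C(=O)OH) but one neighbour of the carbonyl carbon is O, not C.
So the answer is (B).

B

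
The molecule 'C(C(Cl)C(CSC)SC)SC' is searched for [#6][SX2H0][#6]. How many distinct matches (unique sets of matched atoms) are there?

[#6][SX2H0][#6] is the SMARTS for a thioether: an aliphatic sulfur bridging two carbons with no H on the sulfur.
The molecule carries 3 separate instances of a methylthio ether (-SCH3) meeting every constraint; each maps to a distinct set of atoms, giving 3 matches.

3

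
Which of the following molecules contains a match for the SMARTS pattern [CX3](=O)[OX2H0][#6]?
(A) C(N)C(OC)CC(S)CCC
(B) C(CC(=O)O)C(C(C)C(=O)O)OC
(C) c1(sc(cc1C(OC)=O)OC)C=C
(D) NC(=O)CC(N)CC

[CX3](=O)[OX2H0][#6] describes a carbonyl carbon bonded to an oxygen that is itself bonded to carbon (no H on that O) (an ester).
(A) has a methoxy ether (-OCH3) but the ether oxygen is not adjacent to a C=O carbon.
(B) has a methoxy ether (-OCH3) but the ether oxygen is not adjacent to a C=O carbon.
(C) contains a methyl-ester group (-C(=O)OCH3), which satisfies every atom and bond constraint.
(D) has a primary amide (-C(=O)NH2) but the carbonyl is bonded to N, not to an O-C linkage.
So the answer is (C).

C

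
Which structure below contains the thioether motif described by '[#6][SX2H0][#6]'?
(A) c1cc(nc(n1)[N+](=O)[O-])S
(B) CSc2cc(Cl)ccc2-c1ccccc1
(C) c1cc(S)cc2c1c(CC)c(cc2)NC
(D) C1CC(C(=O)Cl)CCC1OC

B

[#6][SX2H0][#6] describes an aliphatic sulfur bridging two carbons with no H on the sulfur (a thioether).
(A) has a thiol (-SH) but the sulfur has H1, not H0 bridging two carbons.
(B) contains a methylthio ether (-SCH3), which satisfies every atom and bond constraint.
(C) has a thiol (-SH) but the sulfur has H1, not H0 bridging two carbons.
(D) has a methoxy ether (-OCH3) but the bridging atom is O, not S.
So the answer is (B).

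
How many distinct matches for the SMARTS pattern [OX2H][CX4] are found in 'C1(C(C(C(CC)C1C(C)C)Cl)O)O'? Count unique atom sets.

2

[OX2H][CX4] is the SMARTS for an aliphatic alcohol: a hydroxyl oxygen bound to an sp3 (X4) carbon.
The molecule carries 2 separate instances of a hydroxyl group (-OH) meeting every constraint; each maps to a distinct set of atoms, giving 2 matches.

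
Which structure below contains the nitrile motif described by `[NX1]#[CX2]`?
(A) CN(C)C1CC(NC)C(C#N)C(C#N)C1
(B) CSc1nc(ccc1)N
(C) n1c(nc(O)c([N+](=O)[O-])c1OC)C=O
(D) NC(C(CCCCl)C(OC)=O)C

A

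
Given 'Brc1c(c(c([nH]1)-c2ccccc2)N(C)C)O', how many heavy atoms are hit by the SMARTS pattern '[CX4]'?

2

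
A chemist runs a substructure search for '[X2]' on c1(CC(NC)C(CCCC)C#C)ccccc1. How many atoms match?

2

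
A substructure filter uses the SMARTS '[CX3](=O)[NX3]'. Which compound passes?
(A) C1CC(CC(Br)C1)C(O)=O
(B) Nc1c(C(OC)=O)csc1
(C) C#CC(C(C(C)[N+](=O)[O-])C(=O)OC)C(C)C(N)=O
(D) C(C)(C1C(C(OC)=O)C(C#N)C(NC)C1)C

C

[CX3](=O)[NX3] describes a carbonyl carbon bonded to a trivalent nitrogen (an amide).
(A) has a carboxylic acid group (-C(=O)OH) but the carbonyl is bonded to O, not to an NX3 nitrogen.
(B) has a methyl-ester group (-C(=O)OCH3) but the carbonyl is bonded to O, not to an NX3 nitrogen.
(C) contains a primary amide (-C(=O)NH2), which satisfies every atom and bond constraint.
(D) has a nitrile (-C#N) but the nitrile N is NX1 (triple-bonded), not NX3.
So the answer is (C).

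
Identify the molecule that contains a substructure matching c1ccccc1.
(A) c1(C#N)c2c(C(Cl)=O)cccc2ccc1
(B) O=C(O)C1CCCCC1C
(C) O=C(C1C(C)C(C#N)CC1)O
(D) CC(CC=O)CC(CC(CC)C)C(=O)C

A

c1ccccc1 describes six aromatic carbons in a ring (a benzene ring).
(A) contains the required atom environment, so the pattern matches.
(B) has a methyl group (-CH3) but no six-membered all-carbon aromatic ring is present.
(C) has a methyl group (-CH3) but no six-membered all-carbon aromatic ring is present.
(D) has a methyl group (-CH3) but no six-membered all-carbon aromatic ring is present.
So the answer is (A).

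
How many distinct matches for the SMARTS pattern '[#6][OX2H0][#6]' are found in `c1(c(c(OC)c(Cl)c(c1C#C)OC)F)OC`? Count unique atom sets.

3

[#6][OX2H0][#6] is the SMARTS for an ether: an aliphatic oxygen bridging two carbons with no H on the oxygen.
The molecule carries 3 separate instances of a methoxy ether (-OCH3) meeting every constraint; each maps to a distinct set of atoms, giving 3 matches.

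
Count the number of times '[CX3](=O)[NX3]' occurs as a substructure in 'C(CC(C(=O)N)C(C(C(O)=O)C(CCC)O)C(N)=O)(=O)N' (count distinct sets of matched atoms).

3

[CX3](=O)[NX3] is the SMARTS for an amide: a carbonyl carbon bonded to a trivalent nitrogen.
The molecule carries 3 separate instances of a primary amide (-C(=O)NH2) meeting every constraint; each maps to a distinct set of atoms, giving 3 matches.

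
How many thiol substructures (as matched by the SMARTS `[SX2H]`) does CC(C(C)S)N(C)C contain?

1

[SX2H] is the SMARTS for a thiol: an aliphatic sulfur with two connections, one being H.
Exactly one fragment in the molecule meets all constraints, giving 1 match.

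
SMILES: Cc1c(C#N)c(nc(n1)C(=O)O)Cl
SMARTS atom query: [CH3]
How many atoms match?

1

The query [CH3] means: aliphatic carbon with exactly three hydrogens.
Check the 13 heavy atoms by environment: 2× n (aromatic, H0) → no; 4× c (aromatic, H0) → no; 2× C (H0) → no; 1× O (H0) → no; 1× O (H1) → no; 1× Cl (H0) → no; 1× N (H0) → no; 1× C (H3) → match.
That gives 1 matching atom.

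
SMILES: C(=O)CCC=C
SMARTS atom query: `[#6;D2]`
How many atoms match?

The query [#6;D2] means: any carbon bonded to exactly two heavy atoms.
Check the 6 heavy atoms by environment: 4× C (D2) → match; 1× O (D1) → no; 1× C (D1) → no.
That gives 4 matching atoms.

4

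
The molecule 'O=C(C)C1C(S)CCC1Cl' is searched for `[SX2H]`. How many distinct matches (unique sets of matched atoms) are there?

1

[SX2H] is the SMARTS for a thiol: an aliphatic sulfur with two connections, one being H.
Exactly one fragment in the molecule meets all constraints, giving 1 match.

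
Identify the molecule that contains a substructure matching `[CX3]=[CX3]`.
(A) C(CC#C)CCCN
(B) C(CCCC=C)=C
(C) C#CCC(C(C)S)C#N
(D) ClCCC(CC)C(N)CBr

[CX3]=[CX3] describes a non-aromatic C=C double bond between two sp2 carbons (an alkene).
(A) has an ethynyl group (-C#CH) but the C-C bond is a triple bond, not a double bond.
(B) contains a vinyl group (-CH=CH2), which satisfies every atom and bond constraint.
(C) has an ethynyl group (-C#CH) but the C-C bond is a triple bond, not a double bond.
(D) has an ethyl group (-CH2CH3) but its C-C bond is a single bond between CX4 carbons, not CX3=CX3.
So the answer is (B).

B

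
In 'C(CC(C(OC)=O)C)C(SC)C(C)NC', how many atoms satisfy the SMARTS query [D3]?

4

The query [D3] means: atom with exactly three heavy-atom neighbours.
Check the 15 heavy atoms by environment: 5× C (D1) → no; 4× C (D3) → match; 2× C (D2) → no; 1× N (D2) → no; 1× S (D2) → no; 1× O (D1) → no; 1× O (D2) → no.
That gives 4 matching atoms.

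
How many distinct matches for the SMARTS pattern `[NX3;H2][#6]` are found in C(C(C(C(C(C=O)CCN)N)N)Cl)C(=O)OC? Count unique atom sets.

[NX3;H2][#6] is the SMARTS for a primary amine: a trivalent nitrogen with two H attached to carbon.
The molecule carries 3 separate instances of a primary amino group (-NH2) meeting every constraint; each maps to a distinct set of atoms, giving 3 matches.

3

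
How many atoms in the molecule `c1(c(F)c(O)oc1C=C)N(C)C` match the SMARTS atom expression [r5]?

5

Check the 12 heavy atoms by environment: 1× o (aromatic, in 5-ring) → match; 4× c (aromatic, in 5-ring) → match; 1× F (acyclic) → no; 1× N (acyclic) → no; 4× C (acyclic) → no; 1× O (acyclic) → no.
Summing the matching environments: 1 + 4 = 5 matching atoms.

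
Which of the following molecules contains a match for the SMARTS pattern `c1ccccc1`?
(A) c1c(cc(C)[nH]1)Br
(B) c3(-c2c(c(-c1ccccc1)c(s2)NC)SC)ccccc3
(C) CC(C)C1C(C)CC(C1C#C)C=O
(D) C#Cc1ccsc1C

B

c1ccccc1 describes six aromatic carbons in a ring (a benzene ring).
(A) has a methyl group (-CH3) but no six-membered all-carbon aromatic ring is present.
(B) contains a phenyl ring, which satisfies every atom and bond constraint.
(C) has a methyl group (-CH3) but no six-membered all-carbon aromatic ring is present.
(D) has a methyl group (-CH3) but no six-membered all-carbon aromatic ring is present.
So the answer is (B).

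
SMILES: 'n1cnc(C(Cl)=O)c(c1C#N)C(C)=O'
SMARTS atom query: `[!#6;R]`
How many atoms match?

2

Check the 14 heavy atoms by environment: 2× n (aromatic, in 6-ring) → match; 4× c (aromatic, in 6-ring) → no; 4× C (acyclic) → no; 2× O (acyclic) → no; 1× Cl (acyclic) → no; 1× N (acyclic) → no.
That gives 2 matching atoms.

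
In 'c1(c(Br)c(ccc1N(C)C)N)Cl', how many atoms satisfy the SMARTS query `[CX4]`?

Check the 12 heavy atoms by environment: 6× c (aromatic, X3) → no; 1× Br (X1) → no; 2× N (X3) → no; 2× C (X4) → match; 1× Cl (X1) → no.
That gives 2 matching atoms.

2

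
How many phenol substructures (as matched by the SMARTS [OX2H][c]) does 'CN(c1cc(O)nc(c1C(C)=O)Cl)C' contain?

1

[OX2H][c] is the SMARTS for a phenol: a hydroxyl oxygen attached to an aromatic carbon.
Exactly one fragment in the molecule meets all constraints, giving 1 match.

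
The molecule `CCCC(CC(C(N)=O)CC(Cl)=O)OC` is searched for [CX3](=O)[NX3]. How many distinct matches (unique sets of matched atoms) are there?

1

[CX3](=O)[NX3] is the SMARTS for an amide: a carbonyl carbon bonded to a trivalent nitrogen.
Exactly one fragment in the molecule meets all constraints, giving 1 match.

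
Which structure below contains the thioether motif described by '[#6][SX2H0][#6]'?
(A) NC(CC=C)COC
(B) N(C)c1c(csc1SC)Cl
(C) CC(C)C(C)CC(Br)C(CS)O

B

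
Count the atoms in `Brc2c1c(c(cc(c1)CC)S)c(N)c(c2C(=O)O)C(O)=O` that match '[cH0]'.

8

Check the 21 heavy atoms by environment: 8× c (aromatic, H0) → match; 2× c (aromatic, H1) → no; 2× C (H0) → no; 2× O (H0) → no; 2× O (H1) → no; 1× C (H2) → no; 1× C (H3) → no; 1× Br (H0) → no; 1× N (H2) → no; 1× S (H1) → no.
That gives 8 matching atoms.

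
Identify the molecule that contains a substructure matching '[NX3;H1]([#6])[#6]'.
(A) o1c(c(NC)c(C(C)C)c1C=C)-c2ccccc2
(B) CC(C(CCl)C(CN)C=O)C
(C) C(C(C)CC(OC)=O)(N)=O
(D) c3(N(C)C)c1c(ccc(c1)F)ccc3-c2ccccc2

[NX3;H1]([#6])[#6] describes a trivalent nitrogen with one H, bonded to two carbons (a secondary amine).
(A) contains an N-methylamino group (-NHCH3), which satisfies every atom and bond constraint.
(B) has a primary amino group (-NH2) but the nitrogen has H2 and only one carbon neighbour.
(C) has a primary amide (-C(=O)NH2) but the -C(=O)NH2 nitrogen has H2, not H1.
(D) has a dimethylamino group (-N(CH3)2) but the nitrogen has H0, not H1.
So the answer is (A).

A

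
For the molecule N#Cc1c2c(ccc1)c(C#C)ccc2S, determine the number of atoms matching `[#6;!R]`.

The query [#6;!R] means: carbon not in any ring.
Check the 15 heavy atoms by environment: 10× c (aromatic, in 6-ring) → no; 3× C (acyclic) → match; 1× N (acyclic) → no; 1× S (acyclic) → no.
That gives 3 matching atoms.

3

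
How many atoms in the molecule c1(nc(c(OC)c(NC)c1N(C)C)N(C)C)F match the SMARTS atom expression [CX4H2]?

0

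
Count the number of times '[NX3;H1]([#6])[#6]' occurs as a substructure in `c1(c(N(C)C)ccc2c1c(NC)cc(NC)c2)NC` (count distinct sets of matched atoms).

3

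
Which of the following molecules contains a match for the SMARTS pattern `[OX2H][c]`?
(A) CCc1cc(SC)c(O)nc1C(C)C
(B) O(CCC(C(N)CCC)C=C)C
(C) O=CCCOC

A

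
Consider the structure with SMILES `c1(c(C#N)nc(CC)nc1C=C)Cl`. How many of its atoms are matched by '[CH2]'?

The query [CH2] means: aliphatic carbon with exactly two hydrogens.
Check the 13 heavy atoms by environment: 2× n (aromatic, H0) → no; 4× c (aromatic, H0) → no; 1× Cl (H0) → no; 2× C (H2) → match; 1× C (H3) → no; 1× C (H1) → no; 1× C (H0) → no; 1× N (H0) → no.
That gives 2 matching atoms.

2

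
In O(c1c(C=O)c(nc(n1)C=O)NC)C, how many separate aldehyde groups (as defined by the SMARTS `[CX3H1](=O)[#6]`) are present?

[CX3H1](=O)[#6] is the SMARTS for an aldehyde: an sp2 carbon with one H, double-bonded to O and single-bonded to carbon.
The molecule carries 2 separate instances of an aldehyde (-CHO) meeting every constraint; each maps to a distinct set of atoms, giving 2 matches.

2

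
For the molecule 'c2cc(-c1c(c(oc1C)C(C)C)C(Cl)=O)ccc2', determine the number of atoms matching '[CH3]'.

3

Check the 18 heavy atoms by environment: 1× o (aromatic, H0) → no; 5× c (aromatic, H0) → no; 1× C (H1) → no; 3× C (H3) → match; 1× C (H0) → no; 1× O (H0) → no; 1× Cl (H0) → no; 5× c (aromatic, H1) → no.
That gives 3 matching atoms.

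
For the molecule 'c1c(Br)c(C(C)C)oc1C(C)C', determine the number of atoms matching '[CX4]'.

6

Check the 12 heavy atoms by environment: 1× o (aromatic, X2) → no; 4× c (aromatic, X3) → no; 6× C (X4) → match; 1× Br (X1) → no.
That gives 6 matching atoms.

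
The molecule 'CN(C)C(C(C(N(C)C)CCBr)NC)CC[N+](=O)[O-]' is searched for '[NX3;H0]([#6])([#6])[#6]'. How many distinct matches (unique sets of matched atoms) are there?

2

[NX3;H0]([#6])([#6])[#6] is the SMARTS for a tertiary amine: a trivalent nitrogen with no H, bonded to three carbons.
The molecule carries 2 separate instances of a dimethylamino group (-N(CH3)2) meeting every constraint; each maps to a distinct set of atoms, giving 2 matches.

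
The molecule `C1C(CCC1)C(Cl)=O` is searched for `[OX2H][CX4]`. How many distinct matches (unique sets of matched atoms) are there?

[OX2H][CX4] is the SMARTS for an aliphatic alcohol: a hydroxyl oxygen bound to an sp3 (X4) carbon.
No fragment in the molecule satisfies every constraint, giving 0 matches.

0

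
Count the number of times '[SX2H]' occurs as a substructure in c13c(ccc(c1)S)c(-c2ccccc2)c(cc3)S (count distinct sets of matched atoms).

2

[SX2H] is the SMARTS for a thiol: an aliphatic sulfur with two connections, one being H.
The molecule carries 2 separate instances of a thiol (-SH) meeting every constraint; each maps to a distinct set of atoms, giving 2 matches.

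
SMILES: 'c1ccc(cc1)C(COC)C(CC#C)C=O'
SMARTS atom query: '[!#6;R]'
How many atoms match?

The query [!#6;R] means: non-carbon atom that is part of a ring.
Check the 16 heavy atoms by environment: 8× C (acyclic) → no; 2× O (acyclic) → no; 6× c (aromatic, in 6-ring) → no.
No environment satisfies the query, so 0 matching atoms.

0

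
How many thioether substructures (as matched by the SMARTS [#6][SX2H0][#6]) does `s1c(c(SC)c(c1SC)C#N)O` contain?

[#6][SX2H0][#6] is the SMARTS for a thioether: an aliphatic sulfur bridging two carbons with no H on the sulfur.
The molecule carries 2 separate instances of a methylthio ether (-SCH3) meeting every constraint; each maps to a distinct set of atoms, giving 2 matches.

2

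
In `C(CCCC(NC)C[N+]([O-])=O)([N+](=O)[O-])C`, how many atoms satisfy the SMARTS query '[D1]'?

6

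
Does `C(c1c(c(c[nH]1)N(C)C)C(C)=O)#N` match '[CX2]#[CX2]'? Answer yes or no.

No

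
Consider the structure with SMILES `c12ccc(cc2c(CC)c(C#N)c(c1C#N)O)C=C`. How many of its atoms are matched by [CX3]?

The query [CX3] means: C with X3: aliphatic carbon with exactly 3 total connections.
Check the 19 heavy atoms by environment: 10× c (aromatic, X3) → no; 2× C (X4) → no; 1× O (X2) → no; 2× C (X2) → no; 2× N (X1) → no; 2× C (X3) → match.
That gives 2 matching atoms.

2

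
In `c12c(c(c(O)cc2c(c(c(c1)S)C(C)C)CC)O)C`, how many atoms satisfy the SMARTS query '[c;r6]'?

10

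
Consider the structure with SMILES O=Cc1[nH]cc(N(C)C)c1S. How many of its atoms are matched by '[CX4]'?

Check the 11 heavy atoms by environment: 1× n (aromatic, X3) → no; 4× c (aromatic, X3) → no; 1× S (X2) → no; 1× N (X3) → no; 2× C (X4) → match; 1× C (X3) → no; 1× O (X1) → no.
That gives 2 matching atoms.

2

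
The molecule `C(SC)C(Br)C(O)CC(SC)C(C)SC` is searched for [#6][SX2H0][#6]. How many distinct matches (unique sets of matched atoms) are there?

[#6][SX2H0][#6] is the SMARTS for a thioether: an aliphatic sulfur bridging two carbons with no H on the sulfur.
The molecule carries 3 separate instances of a methylthio ether (-SCH3) meeting every constraint; each maps to a distinct set of atoms, giving 3 matches.

3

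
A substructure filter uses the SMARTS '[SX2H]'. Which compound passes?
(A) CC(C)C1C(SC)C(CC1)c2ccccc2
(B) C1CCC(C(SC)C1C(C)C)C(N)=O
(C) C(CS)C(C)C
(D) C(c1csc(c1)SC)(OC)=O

C

[SX2H] describes an aliphatic sulfur with two connections, one being H (a thiol).
(A) has a methylthio ether (-SCH3) but the sulfur has H0 (bonded to two carbons), not H1.
(B) has a methylthio ether (-SCH3) but the sulfur has H0 (bonded to two carbons), not H1.
(C) contains a thiol (-SH), which satisfies every atom and bond constraint.
(D) has a methylthio ether (-SCH3) but the sulfur has H0 (bonded to two carbons), not H1.
So the answer is (C).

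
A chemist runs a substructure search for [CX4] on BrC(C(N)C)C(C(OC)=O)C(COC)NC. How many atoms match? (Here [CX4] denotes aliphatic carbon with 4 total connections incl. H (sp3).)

9

The query [CX4] means: C with X4: aliphatic carbon with exactly 4 total connections (bonds + H).
Check the 16 heavy atoms by environment: 9× C (X4) → match; 1× Br (X1) → no; 2× N (X3) → no; 2× O (X2) → no; 1× C (X3) → no; 1× O (X1) → no.
That gives 9 matching atoms.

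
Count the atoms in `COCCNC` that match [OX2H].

0

Check the 6 heavy atoms by environment: 2× C (H2, X4) → no; 1× O (H0, X2) → no; 2× C (H3, X4) → no; 1× N (H1, X3) → no.
No environment satisfies the query, so 0 matching atoms.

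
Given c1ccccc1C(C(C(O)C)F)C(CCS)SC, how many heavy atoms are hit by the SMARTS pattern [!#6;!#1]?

4

The query [!#6;!#1] means: not carbon and not hydrogen — any heteroatom.
Check the 18 heavy atoms by environment: 8× C → no; 1× O → match; 1× F → match; 6× c (aromatic) → no; 2× S → match.
Summing the matching environments: 1 + 1 + 2 = 4 matching atoms.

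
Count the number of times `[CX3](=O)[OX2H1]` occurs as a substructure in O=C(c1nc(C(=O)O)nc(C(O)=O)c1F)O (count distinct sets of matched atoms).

[CX3](=O)[OX2H1] is the SMARTS for a carboxylic acid: an sp2 carbon double-bonded to O and single-bonded to an -OH oxygen.
The molecule carries 3 separate instances of a carboxylic acid group (-C(=O)OH) meeting every constraint; each maps to a distinct set of atoms, giving 3 matches.

3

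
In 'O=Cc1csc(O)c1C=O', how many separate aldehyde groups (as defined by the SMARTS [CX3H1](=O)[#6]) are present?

2

[CX3H1](=O)[#6] is the SMARTS for an aldehyde: an sp2 carbon with one H, double-bonded to O and single-bonded to carbon.
The molecule carries 2 separate instances of an aldehyde (-CHO) meeting every constraint; each maps to a distinct set of atoms, giving 2 matches.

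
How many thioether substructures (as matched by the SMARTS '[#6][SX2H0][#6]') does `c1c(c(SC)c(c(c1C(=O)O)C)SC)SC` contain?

3

[#6][SX2H0][#6] is the SMARTS for a thioether: an aliphatic sulfur bridging two carbons with no H on the sulfur.
The molecule carries 3 separate instances of a methylthio ether (-SCH3) meeting every constraint; each maps to a distinct set of atoms, giving 3 matches.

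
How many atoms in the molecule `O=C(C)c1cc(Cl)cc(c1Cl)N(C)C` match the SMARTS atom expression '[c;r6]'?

6

The query [c;r6] means: aromatic carbon that belongs to a six-membered ring.
Check the 14 heavy atoms by environment: 6× c (aromatic, in 6-ring) → match; 1× N (acyclic) → no; 4× C (acyclic) → no; 2× Cl (acyclic) → no; 1× O (acyclic) → no.
That gives 6 matching atoms.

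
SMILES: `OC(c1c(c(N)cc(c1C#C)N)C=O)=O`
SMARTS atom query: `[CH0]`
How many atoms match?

Check the 15 heavy atoms by environment: 5× c (aromatic, H0) → no; 1× c (aromatic, H1) → no; 2× C (H0) → match; 2× C (H1) → no; 2× O (H0) → no; 1× O (H1) → no; 2× N (H2) → no.
That gives 2 matching atoms.

2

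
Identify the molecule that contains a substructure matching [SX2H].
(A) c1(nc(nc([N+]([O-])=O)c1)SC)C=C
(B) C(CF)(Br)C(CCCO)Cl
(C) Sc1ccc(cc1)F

C

[SX2H] describes an aliphatic sulfur with two connections, one being H (a thiol).
(A) has a methylthio ether (-SCH3) but the sulfur has H0 (bonded to two carbons), not H1.
(B) has a hydroxyl group (-OH) but it is an -OH, not an -SH.
(C) contains a thiol (-SH), which satisfies every atom and bond constraint.
So the answer is (C).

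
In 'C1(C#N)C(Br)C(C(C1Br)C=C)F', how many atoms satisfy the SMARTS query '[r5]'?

5

The query [r5] means: r5 matches atoms in a five-membered ring.
Check the 12 heavy atoms by environment: 5× C (in 5-ring) → match; 2× Br (acyclic) → no; 3× C (acyclic) → no; 1× N (acyclic) → no; 1× F (acyclic) → no.
That gives 5 matching atoms.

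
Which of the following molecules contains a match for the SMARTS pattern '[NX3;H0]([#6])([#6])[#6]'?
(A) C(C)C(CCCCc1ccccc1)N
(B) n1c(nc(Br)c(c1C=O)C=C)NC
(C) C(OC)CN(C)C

C

[NX3;H0]([#6])([#6])[#6] describes a trivalent nitrogen with no H, bonded to three carbons (a tertiary amine).
(A) has a primary amino group (-NH2) but the nitrogen has H2, not H0 with three carbons.
(B) has an N-methylamino group (-NHCH3) but the nitrogen still has one H (H1), not H0.
(C) contains a dimethylamino group (-N(CH3)2), which satisfies every atom and bond constraint.
So the answer is (C).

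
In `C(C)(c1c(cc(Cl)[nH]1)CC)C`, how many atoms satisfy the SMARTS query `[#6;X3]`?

Check the 11 heavy atoms by environment: 1× n (aromatic, X3) → no; 4× c (aromatic, X3) → match; 1× Cl (X1) → no; 5× C (X4) → no.
That gives 4 matching atoms.

4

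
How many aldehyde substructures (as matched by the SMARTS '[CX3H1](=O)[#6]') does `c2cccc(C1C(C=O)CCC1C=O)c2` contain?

2

[CX3H1](=O)[#6] is the SMARTS for an aldehyde: an sp2 carbon with one H, double-bonded to O and single-bonded to carbon.
The molecule carries 2 separate instances of an aldehyde (-CHO) meeting every constraint; each maps to a distinct set of atoms, giving 2 matches.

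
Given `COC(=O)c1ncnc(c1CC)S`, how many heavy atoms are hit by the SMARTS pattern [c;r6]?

The query [c;r6] means: aromatic carbon that belongs to a six-membered ring.
Check the 13 heavy atoms by environment: 2× n (aromatic, in 6-ring) → no; 4× c (aromatic, in 6-ring) → match; 4× C (acyclic) → no; 2× O (acyclic) → no; 1× S (acyclic) → no.
That gives 4 matching atoms.

4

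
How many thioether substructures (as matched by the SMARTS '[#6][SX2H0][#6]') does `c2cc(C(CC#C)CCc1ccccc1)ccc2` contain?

0

[#6][SX2H0][#6] is the SMARTS for a thioether: an aliphatic sulfur bridging two carbons with no H on the sulfur.
No fragment in the molecule satisfies every constraint, giving 0 matches.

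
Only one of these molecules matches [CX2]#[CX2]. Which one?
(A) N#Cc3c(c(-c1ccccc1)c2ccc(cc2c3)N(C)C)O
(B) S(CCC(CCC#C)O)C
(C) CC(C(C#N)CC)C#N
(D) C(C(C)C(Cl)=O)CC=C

B

[CX2]#[CX2] describes a carbon-carbon triple bond (an alkyne).
(A) has a nitrile (-C#N) but the triple bond is C#N, not C#C.
(B) contains an ethynyl group (-C#CH), which satisfies every atom and bond constraint.
(C) has a nitrile (-C#N) but the triple bond is C#N, not C#C.
(D) has a vinyl group (-CH=CH2) but the C=C is a double bond; both carbons are CX3, not CX2.
So the answer is (B).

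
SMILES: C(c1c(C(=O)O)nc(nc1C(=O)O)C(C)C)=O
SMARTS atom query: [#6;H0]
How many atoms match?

6

The query [#6;H0] means: any carbon with no attached hydrogen.
Check the 17 heavy atoms by environment: 2× n (aromatic, H0) → no; 4× c (aromatic, H0) → match; 2× C (H1) → no; 3× O (H0) → no; 2× C (H3) → no; 2× C (H0) → match; 2× O (H1) → no.
Summing the matching environments: 4 + 2 = 6 matching atoms.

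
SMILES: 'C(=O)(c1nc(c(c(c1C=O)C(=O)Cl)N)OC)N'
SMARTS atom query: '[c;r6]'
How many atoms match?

The query [c;r6] means: aromatic carbon that belongs to a six-membered ring.
Check the 17 heavy atoms by environment: 1× n (aromatic, in 6-ring) → no; 5× c (aromatic, in 6-ring) → match; 2× N (acyclic) → no; 4× C (acyclic) → no; 4× O (acyclic) → no; 1× Cl (acyclic) → no.
That gives 5 matching atoms.

5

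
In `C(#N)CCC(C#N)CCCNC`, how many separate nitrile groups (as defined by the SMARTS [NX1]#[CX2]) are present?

2

[NX1]#[CX2] is the SMARTS for a nitrile: a nitrogen triple-bonded to a two-connected carbon.
The molecule carries 2 separate instances of a nitrile (-C#N) meeting every constraint; each maps to a distinct set of atoms, giving 2 matches.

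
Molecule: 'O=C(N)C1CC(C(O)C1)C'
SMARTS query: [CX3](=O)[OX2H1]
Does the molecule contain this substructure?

No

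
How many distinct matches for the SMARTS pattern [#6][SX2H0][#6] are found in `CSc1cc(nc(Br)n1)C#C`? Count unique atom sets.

[#6][SX2H0][#6] is the SMARTS for a thioether: an aliphatic sulfur bridging two carbons with no H on the sulfur.
Exactly one fragment in the molecule meets all constraints, giving 1 match.

1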